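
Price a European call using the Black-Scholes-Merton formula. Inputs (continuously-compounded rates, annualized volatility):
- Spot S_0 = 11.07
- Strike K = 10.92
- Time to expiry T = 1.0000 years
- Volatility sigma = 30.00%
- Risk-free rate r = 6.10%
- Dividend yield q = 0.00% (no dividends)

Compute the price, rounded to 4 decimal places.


d1 = (ln(S/K) + (r - q + 0.5*sigma^2) * T) / (sigma * sqrt(T)) = 0.39880925
d2 = d1 - sigma * sqrt(T) = 0.09880925
exp(-rT) = 0.94082324; exp(-qT) = 1.00000000
C = S_0 * exp(-qT) * N(d1) - K * exp(-rT) * N(d2)
N(d1) = 0.65498312; N(d2) = 0.53935514
C = 11.0700 * 1.00000000 * 0.65498312 - 10.9200 * 0.94082324 * 0.53935514 = 1.7094

Answer: Price = 1.7094


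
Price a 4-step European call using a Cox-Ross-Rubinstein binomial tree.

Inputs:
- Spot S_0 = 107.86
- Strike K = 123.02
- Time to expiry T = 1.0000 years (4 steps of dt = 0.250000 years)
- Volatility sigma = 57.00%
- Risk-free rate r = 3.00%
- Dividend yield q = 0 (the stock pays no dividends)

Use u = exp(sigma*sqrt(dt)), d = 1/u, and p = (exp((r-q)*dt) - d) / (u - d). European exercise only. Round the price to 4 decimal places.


dt = T/N = 0.250000
u = exp(sigma*sqrt(dt)) = 1.329762; d = 1/u = 0.752014
p = (exp((r-q)*dt) - d) / (u - d) = 0.442259
Discount per step: exp(-r*dt) = 0.992528
Stock lattice S(k, i) with i counting down-moves:
  k=0: S(0,0) = 107.8600
  k=1: S(1,0) = 143.4281; S(1,1) = 81.1123
  k=2: S(2,0) = 190.7253; S(2,1) = 107.8600; S(2,2) = 60.9976
  k=3: S(3,0) = 253.6192; S(3,1) = 143.4281; S(3,2) = 81.1123; S(3,3) = 45.8710
  k=4: S(4,0) = 337.2532; S(4,1) = 190.7253; S(4,2) = 107.8600; S(4,3) = 60.9976; S(4,4) = 34.4957
Terminal payoffs V(N, i) = max(S_T - K, 0):
  V(4,0) = 214.233236; V(4,1) = 67.705284; V(4,2) = 0.000000; V(4,3) = 0.000000; V(4,4) = 0.000000
Backward induction: V(k, i) = exp(-r*dt) * [p * V(k+1, i) + (1-p) * V(k+1, i+1)].
  V(3,0) = exp(-r*dt) * [p*214.233236 + (1-p)*67.705284] = 131.518439
  V(3,1) = exp(-r*dt) * [p*67.705284 + (1-p)*0.000000] = 29.719512
  V(3,2) = exp(-r*dt) * [p*0.000000 + (1-p)*0.000000] = 0.000000
  V(3,3) = exp(-r*dt) * [p*0.000000 + (1-p)*0.000000] = 0.000000
  V(2,0) = exp(-r*dt) * [p*131.518439 + (1-p)*29.719512] = 74.182506
  V(2,1) = exp(-r*dt) * [p*29.719512 + (1-p)*0.000000] = 13.045502
  V(2,2) = exp(-r*dt) * [p*0.000000 + (1-p)*0.000000] = 0.000000
  V(1,0) = exp(-r*dt) * [p*74.182506 + (1-p)*13.045502] = 39.784365
  V(1,1) = exp(-r*dt) * [p*13.045502 + (1-p)*0.000000] = 5.726377
  V(0,0) = exp(-r*dt) * [p*39.784365 + (1-p)*5.726377] = 20.633483

Answer: Price = V(0,0) = 20.6335


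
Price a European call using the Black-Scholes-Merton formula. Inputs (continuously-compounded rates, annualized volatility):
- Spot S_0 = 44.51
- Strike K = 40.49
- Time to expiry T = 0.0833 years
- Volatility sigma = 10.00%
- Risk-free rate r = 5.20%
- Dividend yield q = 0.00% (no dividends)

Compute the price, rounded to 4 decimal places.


d1 = (ln(S/K) + (r - q + 0.5*sigma^2) * T) / (sigma * sqrt(T)) = 3.44424678
d2 = d1 - sigma * sqrt(T) = 3.41538504
exp(-rT) = 0.99567777; exp(-qT) = 1.00000000
C = S_0 * exp(-qT) * N(d1) - K * exp(-rT) * N(d2)
N(d1) = 0.99971367; N(d2) = 0.99968154
C = 44.5100 * 1.00000000 * 0.99971367 - 40.4900 * 0.99567777 * 0.99968154 = 4.1951

Answer: Price = 4.1951


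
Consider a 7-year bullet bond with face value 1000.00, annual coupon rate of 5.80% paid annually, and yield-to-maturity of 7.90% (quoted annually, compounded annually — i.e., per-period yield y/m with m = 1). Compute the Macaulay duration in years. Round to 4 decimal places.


Answer: Macaulay duration = 5.8760 years

Derivation:
Coupon per period c = face * coupon_rate / m = 58.000000
Periods per year m = 1; per-period yield y/m = 0.079000
Number of cashflows N = 7
Cashflows (t years, CF_t, discount factor 1/(1+y/m)^(m*t), PV):
  t = 1.0000: CF_t = 58.000000, DF = 0.926784, PV = 53.753475
  t = 2.0000: CF_t = 58.000000, DF = 0.858929, PV = 49.817864
  t = 3.0000: CF_t = 58.000000, DF = 0.796041, PV = 46.170402
  t = 4.0000: CF_t = 58.000000, DF = 0.737758, PV = 42.789993
  t = 5.0000: CF_t = 58.000000, DF = 0.683743, PV = 39.657083
  t = 6.0000: CF_t = 58.000000, DF = 0.633682, PV = 36.753553
  t = 7.0000: CF_t = 1058.000000, DF = 0.587286, PV = 621.348930
Price P = sum_t PV_t = 890.291301
Macaulay numerator sum_t t * PV_t:
  t * PV_t at t = 1.0000: 53.753475
  t * PV_t at t = 2.0000: 99.635728
  t * PV_t at t = 3.0000: 138.511207
  t * PV_t at t = 4.0000: 171.159972
  t * PV_t at t = 5.0000: 198.285417
  t * PV_t at t = 6.0000: 220.521316
  t * PV_t at t = 7.0000: 4349.442511
Macaulay duration D = (sum_t t * PV_t) / P = 5231.309627 / 890.291301 = 5.875953


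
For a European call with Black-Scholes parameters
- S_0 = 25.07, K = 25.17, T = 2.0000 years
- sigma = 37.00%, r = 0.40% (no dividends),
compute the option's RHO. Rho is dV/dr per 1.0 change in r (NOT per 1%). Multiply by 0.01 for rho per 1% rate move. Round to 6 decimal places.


d1 = 0.2693104144; d2 = -0.2539486036
phi(d1) = 0.3847341961; exp(-qT) = 1.0000000000; exp(-rT) = 0.9920319148
N(d2) = 0.3997676325
Rho = K*T*exp(-rT)*N(d2) = 25.1700 * 2.0000 * 0.9920319148 * 0.3997676325 = 19.963950

Answer: Rho = 19.963950


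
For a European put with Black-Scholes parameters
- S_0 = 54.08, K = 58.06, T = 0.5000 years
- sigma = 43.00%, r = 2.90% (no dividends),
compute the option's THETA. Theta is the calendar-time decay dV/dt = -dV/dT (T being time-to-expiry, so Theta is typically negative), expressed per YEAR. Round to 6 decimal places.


d1 = -0.0338343256; d2 = -0.3378902415
phi(d1) = 0.3987139988; exp(-qT) = 1.0000000000; exp(-rT) = 0.9856046187
Theta = -S*exp(-qT)*phi(d1)*sigma/(2*sqrt(T)) + r*K*exp(-rT)*N(-d2) - q*S*exp(-qT)*N(-d1)
N(-d1) = 0.5134953681; N(-d2) = 0.6322770492; sqrt(T) = 0.7071067812
Term 1 = -54.0800 * 1.0000000000 * 0.3987139988 * 0.4300 / (2 * 0.7071067812) = -6.5561914128
Term 2 = 0.0290 * 58.0600 * 0.9856046187 * 0.6322770492 = 1.0492649776
Term 3 = 0 (no dividend yield, q = 0)
Theta = -6.5561914128 + (1.0492649776) + (0.0000000000) = -5.506926

Answer: Theta = -5.506926


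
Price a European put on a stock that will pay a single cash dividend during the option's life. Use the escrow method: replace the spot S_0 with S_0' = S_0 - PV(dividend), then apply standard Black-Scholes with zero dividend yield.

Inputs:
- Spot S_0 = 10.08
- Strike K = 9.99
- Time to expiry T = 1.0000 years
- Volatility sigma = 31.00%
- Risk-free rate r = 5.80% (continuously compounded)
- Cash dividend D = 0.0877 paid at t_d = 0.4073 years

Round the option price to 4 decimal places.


Answer: Price = 0.9335

Derivation:
PV(D) = D * exp(-r * t_d) = 0.0877 * 0.97665345 = 0.08565251
S_0' = S_0 - PV(D) = 10.0800 - 0.08565251 = 9.99434749
d1 = (ln(S_0'/K) + (r + sigma^2/2)*T) / (sigma*sqrt(T)) = 0.34350029
d2 = d1 - sigma*sqrt(T) = 0.03350029
exp(-rT) = 0.94364995
N(-d1) = 0.36561106; N(-d2) = 0.48663782
P = K * exp(-rT) * N(-d2) - S_0' * N(-d1) = 9.9900 * 0.94364995 * 0.48663782 - 9.99434749 * 0.36561106 = 0.9335


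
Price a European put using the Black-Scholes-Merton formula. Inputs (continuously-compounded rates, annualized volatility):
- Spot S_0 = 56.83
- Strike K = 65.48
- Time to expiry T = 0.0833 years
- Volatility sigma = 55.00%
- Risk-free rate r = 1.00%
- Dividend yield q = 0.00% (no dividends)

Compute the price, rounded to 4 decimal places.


Answer: Price = 9.5885

Derivation:
d1 = (ln(S/K) + (r - q + 0.5*sigma^2) * T) / (sigma * sqrt(T)) = -0.80791623
d2 = d1 - sigma * sqrt(T) = -0.96665580
exp(-rT) = 0.99916735; exp(-qT) = 1.00000000
P = K * exp(-rT) * N(-d2) - S_0 * exp(-qT) * N(-d1)
N(-d1) = 0.79043060; N(-d2) = 0.83314193
P = 65.4800 * 0.99916735 * 0.83314193 - 56.8300 * 1.00000000 * 0.79043060 = 9.5885


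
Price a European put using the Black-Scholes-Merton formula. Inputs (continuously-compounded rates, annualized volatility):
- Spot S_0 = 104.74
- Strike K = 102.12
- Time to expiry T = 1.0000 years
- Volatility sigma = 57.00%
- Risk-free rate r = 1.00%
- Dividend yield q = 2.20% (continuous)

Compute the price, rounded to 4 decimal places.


d1 = (ln(S/K) + (r - q + 0.5*sigma^2) * T) / (sigma * sqrt(T)) = 0.30839034
d2 = d1 - sigma * sqrt(T) = -0.26160966
exp(-rT) = 0.99004983; exp(-qT) = 0.97824024
P = K * exp(-rT) * N(-d2) - S_0 * exp(-qT) * N(-d1)
N(-d1) = 0.37889266; N(-d2) = 0.60318880
P = 102.1200 * 0.99004983 * 0.60318880 - 104.7400 * 0.97824024 * 0.37889266 = 22.1631

Answer: Price = 22.1631


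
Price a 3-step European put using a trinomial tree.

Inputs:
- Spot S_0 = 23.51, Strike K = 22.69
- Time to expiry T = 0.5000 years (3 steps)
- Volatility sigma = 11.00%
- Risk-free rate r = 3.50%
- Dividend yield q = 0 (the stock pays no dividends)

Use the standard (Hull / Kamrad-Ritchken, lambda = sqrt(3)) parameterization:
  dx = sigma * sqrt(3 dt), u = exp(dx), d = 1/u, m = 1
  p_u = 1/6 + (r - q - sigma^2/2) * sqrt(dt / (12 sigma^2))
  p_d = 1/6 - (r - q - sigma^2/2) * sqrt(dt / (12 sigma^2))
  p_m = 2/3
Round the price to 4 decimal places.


dt = T/N = 0.166667; dx = sigma*sqrt(3*dt) = 0.077782
u = exp(dx) = 1.080887; d = 1/u = 0.925166
p_u = 0.197683, p_m = 0.666667, p_d = 0.135650
Discount per step: exp(-r*dt) = 0.994184
Stock lattice S(k, j) with j the centered position index:
  k=0: S(0,+0) = 23.5100
  k=1: S(1,-1) = 21.7507; S(1,+0) = 23.5100; S(1,+1) = 25.4116
  k=2: S(2,-2) = 20.1230; S(2,-1) = 21.7507; S(2,+0) = 23.5100; S(2,+1) = 25.4116; S(2,+2) = 27.4671
  k=3: S(3,-3) = 18.6171; S(3,-2) = 20.1230; S(3,-1) = 21.7507; S(3,+0) = 23.5100; S(3,+1) = 25.4116; S(3,+2) = 27.4671; S(3,+3) = 29.6888
Terminal payoffs V(N, j) = max(K - S_T, 0):
  V(3,-3) = 4.072898; V(3,-2) = 2.567022; V(3,-1) = 0.939340; V(3,+0) = 0.000000; V(3,+1) = 0.000000; V(3,+2) = 0.000000; V(3,+3) = 0.000000
Backward induction: V(k, j) = exp(-r*dt) * [p_u * V(k+1, j+1) + p_m * V(k+1, j) + p_d * V(k+1, j-1)]
  V(2,-2) = exp(-r*dt) * [p_u*0.939340 + p_m*2.567022 + p_d*4.072898] = 2.435282
  V(2,-1) = exp(-r*dt) * [p_u*0.000000 + p_m*0.939340 + p_d*2.567022] = 0.968776
  V(2,+0) = exp(-r*dt) * [p_u*0.000000 + p_m*0.000000 + p_d*0.939340] = 0.126681
  V(2,+1) = exp(-r*dt) * [p_u*0.000000 + p_m*0.000000 + p_d*0.000000] = 0.000000
  V(2,+2) = exp(-r*dt) * [p_u*0.000000 + p_m*0.000000 + p_d*0.000000] = 0.000000
  V(1,-1) = exp(-r*dt) * [p_u*0.126681 + p_m*0.968776 + p_d*2.435282] = 0.995417
  V(1,+0) = exp(-r*dt) * [p_u*0.000000 + p_m*0.126681 + p_d*0.968776] = 0.214613
  V(1,+1) = exp(-r*dt) * [p_u*0.000000 + p_m*0.000000 + p_d*0.126681] = 0.017084
  V(0,+0) = exp(-r*dt) * [p_u*0.017084 + p_m*0.214613 + p_d*0.995417] = 0.279844

Answer: Price = V(0,0) = 0.2798


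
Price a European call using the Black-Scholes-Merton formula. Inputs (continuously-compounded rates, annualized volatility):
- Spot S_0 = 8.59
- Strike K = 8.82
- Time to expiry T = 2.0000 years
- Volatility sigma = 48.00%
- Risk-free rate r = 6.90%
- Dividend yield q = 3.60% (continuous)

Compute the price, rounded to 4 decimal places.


d1 = (ln(S/K) + (r - q + 0.5*sigma^2) * T) / (sigma * sqrt(T)) = 0.39771348
d2 = d1 - sigma * sqrt(T) = -0.28110903
exp(-rT) = 0.87109869; exp(-qT) = 0.93053090
C = S_0 * exp(-qT) * N(d1) - K * exp(-rT) * N(d2)
N(d1) = 0.65457930; N(d2) = 0.38931339
C = 8.5900 * 0.93053090 * 0.65457930 - 8.8200 * 0.87109869 * 0.38931339 = 2.2411

Answer: Price = 2.2411


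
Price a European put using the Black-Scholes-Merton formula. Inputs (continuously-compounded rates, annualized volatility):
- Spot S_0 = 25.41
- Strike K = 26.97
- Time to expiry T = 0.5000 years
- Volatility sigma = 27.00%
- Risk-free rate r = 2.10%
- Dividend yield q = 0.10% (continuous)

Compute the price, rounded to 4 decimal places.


d1 = (ln(S/K) + (r - q + 0.5*sigma^2) * T) / (sigma * sqrt(T)) = -0.16424435
d2 = d1 - sigma * sqrt(T) = -0.35516318
exp(-rT) = 0.98955493; exp(-qT) = 0.99950012
P = K * exp(-rT) * N(-d2) - S_0 * exp(-qT) * N(-d1)
N(-d1) = 0.56523061; N(-d2) = 0.63876633
P = 26.9700 * 0.98955493 * 0.63876633 - 25.4100 * 0.99950012 * 0.56523061 = 2.6923

Answer: Price = 2.6923


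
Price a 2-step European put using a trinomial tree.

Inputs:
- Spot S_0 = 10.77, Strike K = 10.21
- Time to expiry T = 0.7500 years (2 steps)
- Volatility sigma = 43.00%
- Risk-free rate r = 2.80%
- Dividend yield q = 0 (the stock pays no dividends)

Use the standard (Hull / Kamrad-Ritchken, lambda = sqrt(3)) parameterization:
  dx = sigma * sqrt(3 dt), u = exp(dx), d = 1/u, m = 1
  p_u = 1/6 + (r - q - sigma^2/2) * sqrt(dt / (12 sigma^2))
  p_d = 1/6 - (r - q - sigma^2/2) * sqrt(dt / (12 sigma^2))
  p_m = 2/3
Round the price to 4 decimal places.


Answer: Price = V(0,0) = 1.0685

Derivation:
dt = T/N = 0.375000; dx = sigma*sqrt(3*dt) = 0.456084
u = exp(dx) = 1.577883; d = 1/u = 0.633761
p_u = 0.140171, p_m = 0.666667, p_d = 0.193163
Discount per step: exp(-r*dt) = 0.989555
Stock lattice S(k, j) with j the centered position index:
  k=0: S(0,+0) = 10.7700
  k=1: S(1,-1) = 6.8256; S(1,+0) = 10.7700; S(1,+1) = 16.9938
  k=2: S(2,-2) = 4.3258; S(2,-1) = 6.8256; S(2,+0) = 10.7700; S(2,+1) = 16.9938; S(2,+2) = 26.8142
Terminal payoffs V(N, j) = max(K - S_T, 0):
  V(2,-2) = 5.884202; V(2,-1) = 3.384397; V(2,+0) = 0.000000; V(2,+1) = 0.000000; V(2,+2) = 0.000000
Backward induction: V(k, j) = exp(-r*dt) * [p_u * V(k+1, j+1) + p_m * V(k+1, j) + p_d * V(k+1, j-1)]
  V(1,-1) = exp(-r*dt) * [p_u*0.000000 + p_m*3.384397 + p_d*5.884202] = 3.357434
  V(1,+0) = exp(-r*dt) * [p_u*0.000000 + p_m*0.000000 + p_d*3.384397] = 0.646911
  V(1,+1) = exp(-r*dt) * [p_u*0.000000 + p_m*0.000000 + p_d*0.000000] = 0.000000
  V(0,+0) = exp(-r*dt) * [p_u*0.000000 + p_m*0.646911 + p_d*3.357434] = 1.068526


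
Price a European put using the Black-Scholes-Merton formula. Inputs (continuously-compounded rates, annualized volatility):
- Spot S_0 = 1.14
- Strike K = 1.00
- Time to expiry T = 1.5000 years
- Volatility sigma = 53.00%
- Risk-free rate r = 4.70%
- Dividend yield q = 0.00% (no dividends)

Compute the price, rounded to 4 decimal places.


d1 = (ln(S/K) + (r - q + 0.5*sigma^2) * T) / (sigma * sqrt(T)) = 0.63502369
d2 = d1 - sigma * sqrt(T) = -0.01409109
exp(-rT) = 0.93192774; exp(-qT) = 1.00000000
P = K * exp(-rT) * N(-d2) - S_0 * exp(-qT) * N(-d1)
N(-d1) = 0.26270648; N(-d2) = 0.50562135
P = 1.0000 * 0.93192774 * 0.50562135 - 1.1400 * 1.00000000 * 0.26270648 = 0.1717

Answer: Price = 0.1717


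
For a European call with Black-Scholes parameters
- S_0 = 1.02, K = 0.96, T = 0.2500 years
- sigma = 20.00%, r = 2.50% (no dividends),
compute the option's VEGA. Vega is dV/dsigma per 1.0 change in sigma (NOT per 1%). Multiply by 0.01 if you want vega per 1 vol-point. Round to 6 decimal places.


d1 = 0.7187462182; d2 = 0.6187462182
phi(d1) = 0.3081290481; exp(-qT) = 1.0000000000; exp(-rT) = 0.9937694906
Vega = S * exp(-qT) * phi(d1) * sqrt(T) = 1.0200 * 1.0000000000 * 0.3081290481 * 0.5000000000 = 0.157146

Answer: Vega = 0.157146


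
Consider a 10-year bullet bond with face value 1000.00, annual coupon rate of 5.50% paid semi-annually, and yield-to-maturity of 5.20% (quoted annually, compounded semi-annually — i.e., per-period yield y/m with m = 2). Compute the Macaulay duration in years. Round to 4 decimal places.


Coupon per period c = face * coupon_rate / m = 27.500000
Periods per year m = 2; per-period yield y/m = 0.026000
Number of cashflows N = 20
Cashflows (t years, CF_t, discount factor 1/(1+y/m)^(m*t), PV):
  t = 0.5000: CF_t = 27.500000, DF = 0.974659, PV = 26.803119
  t = 1.0000: CF_t = 27.500000, DF = 0.949960, PV = 26.123898
  t = 1.5000: CF_t = 27.500000, DF = 0.925887, PV = 25.461888
  t = 2.0000: CF_t = 27.500000, DF = 0.902424, PV = 24.816655
  t = 2.5000: CF_t = 27.500000, DF = 0.879555, PV = 24.187773
  t = 3.0000: CF_t = 27.500000, DF = 0.857266, PV = 23.574828
  t = 3.5000: CF_t = 27.500000, DF = 0.835542, PV = 22.977415
  t = 4.0000: CF_t = 27.500000, DF = 0.814369, PV = 22.395141
  t = 4.5000: CF_t = 27.500000, DF = 0.793732, PV = 21.827623
  t = 5.0000: CF_t = 27.500000, DF = 0.773618, PV = 21.274486
  t = 5.5000: CF_t = 27.500000, DF = 0.754013, PV = 20.735367
  t = 6.0000: CF_t = 27.500000, DF = 0.734906, PV = 20.209909
  t = 6.5000: CF_t = 27.500000, DF = 0.716282, PV = 19.697767
  t = 7.0000: CF_t = 27.500000, DF = 0.698131, PV = 19.198604
  t = 7.5000: CF_t = 27.500000, DF = 0.680440, PV = 18.712089
  t = 8.0000: CF_t = 27.500000, DF = 0.663197, PV = 18.237904
  t = 8.5000: CF_t = 27.500000, DF = 0.646390, PV = 17.775735
  t = 9.0000: CF_t = 27.500000, DF = 0.630010, PV = 17.325278
  t = 9.5000: CF_t = 27.500000, DF = 0.614045, PV = 16.886235
  t = 10.0000: CF_t = 1027.500000, DF = 0.598484, PV = 614.942650
Price P = sum_t PV_t = 1023.164366
Macaulay numerator sum_t t * PV_t:
  t * PV_t at t = 0.5000: 13.401559
  t * PV_t at t = 1.0000: 26.123898
  t * PV_t at t = 1.5000: 38.192833
  t * PV_t at t = 2.0000: 49.633311
  t * PV_t at t = 2.5000: 60.469433
  t * PV_t at t = 3.0000: 70.724483
  t * PV_t at t = 3.5000: 80.420953
  t * PV_t at t = 4.0000: 89.580565
  t * PV_t at t = 4.5000: 98.224304
  t * PV_t at t = 5.0000: 106.372432
  t * PV_t at t = 5.5000: 114.044518
  t * PV_t at t = 6.0000: 121.259456
  t * PV_t at t = 6.5000: 128.035488
  t * PV_t at t = 7.0000: 134.390226
  t * PV_t at t = 7.5000: 140.340670
  t * PV_t at t = 8.0000: 145.903231
  t * PV_t at t = 8.5000: 151.093745
  t * PV_t at t = 9.0000: 155.927498
  t * PV_t at t = 9.5000: 160.419236
  t * PV_t at t = 10.0000: 6149.426500
Macaulay duration D = (sum_t t * PV_t) / P = 8033.984339 / 1023.164366 = 7.852096

Answer: Macaulay duration = 7.8521 years


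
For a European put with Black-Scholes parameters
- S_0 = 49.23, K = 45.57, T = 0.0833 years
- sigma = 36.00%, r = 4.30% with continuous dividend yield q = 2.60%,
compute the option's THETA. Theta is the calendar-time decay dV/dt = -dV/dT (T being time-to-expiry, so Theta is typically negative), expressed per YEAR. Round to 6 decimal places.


d1 = 0.8091020067; d2 = 0.7051997449
phi(d1) = 0.2875778819; exp(-qT) = 0.9978365437; exp(-rT) = 0.9964245074
Theta = -S*exp(-qT)*phi(d1)*sigma/(2*sqrt(T)) + r*K*exp(-rT)*N(-d2) - q*S*exp(-qT)*N(-d1)
N(-d1) = 0.2092282371; N(-d2) = 0.2403429700; sqrt(T) = 0.2886173938
Term 1 = -49.2300 * 0.9978365437 * 0.2875778819 * 0.3600 / (2 * 0.2886173938) = -8.8103817349
Term 2 = 0.0430 * 45.5700 * 0.9964245074 * 0.2403429700 = 0.4692705590
Term 3 = -0.0260 * 49.2300 * 0.9978365437 * 0.2092282371 = -0.2672285681
Theta = -8.8103817349 + (0.4692705590) + (-0.2672285681) = -8.608340

Answer: Theta = -8.608340


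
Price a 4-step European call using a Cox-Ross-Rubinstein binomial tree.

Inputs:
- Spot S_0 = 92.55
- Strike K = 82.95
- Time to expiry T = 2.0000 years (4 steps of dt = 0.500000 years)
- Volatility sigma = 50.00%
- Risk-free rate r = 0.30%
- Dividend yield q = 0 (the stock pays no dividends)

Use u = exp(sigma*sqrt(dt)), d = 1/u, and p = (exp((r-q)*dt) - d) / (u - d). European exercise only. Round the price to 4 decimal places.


dt = T/N = 0.500000
u = exp(sigma*sqrt(dt)) = 1.424119; d = 1/u = 0.702189
p = (exp((r-q)*dt) - d) / (u - d) = 0.414600
Discount per step: exp(-r*dt) = 0.998501
Stock lattice S(k, i) with i counting down-moves:
  k=0: S(0,0) = 92.5500
  k=1: S(1,0) = 131.8022; S(1,1) = 64.9875
  k=2: S(2,0) = 187.7020; S(2,1) = 92.5500; S(2,2) = 45.6335
  k=3: S(3,0) = 267.3100; S(3,1) = 131.8022; S(3,2) = 64.9875; S(3,3) = 32.0433
  k=4: S(4,0) = 380.6813; S(4,1) = 187.7020; S(4,2) = 92.5500; S(4,3) = 45.6335; S(4,4) = 22.5005
Terminal payoffs V(N, i) = max(S_T - K, 0):
  V(4,0) = 297.731323; V(4,1) = 104.752042; V(4,2) = 9.600000; V(4,3) = 0.000000; V(4,4) = 0.000000
Backward induction: V(k, i) = exp(-r*dt) * [p * V(k+1, i) + (1-p) * V(k+1, i+1)].
  V(3,0) = exp(-r*dt) * [p*297.731323 + (1-p)*104.752042] = 184.484379
  V(3,1) = exp(-r*dt) * [p*104.752042 + (1-p)*9.600000] = 48.976547
  V(3,2) = exp(-r*dt) * [p*9.600000 + (1-p)*0.000000] = 3.974197
  V(3,3) = exp(-r*dt) * [p*0.000000 + (1-p)*0.000000] = 0.000000
  V(2,0) = exp(-r*dt) * [p*184.484379 + (1-p)*48.976547] = 105.000519
  V(2,1) = exp(-r*dt) * [p*48.976547 + (1-p)*3.974197] = 22.598263
  V(2,2) = exp(-r*dt) * [p*3.974197 + (1-p)*0.000000] = 1.645234
  V(1,0) = exp(-r*dt) * [p*105.000519 + (1-p)*22.598263] = 56.677185
  V(1,1) = exp(-r*dt) * [p*22.598263 + (1-p)*1.645234] = 10.316880
  V(0,0) = exp(-r*dt) * [p*56.677185 + (1-p)*10.316880] = 29.493603

Answer: Price = V(0,0) = 29.4936


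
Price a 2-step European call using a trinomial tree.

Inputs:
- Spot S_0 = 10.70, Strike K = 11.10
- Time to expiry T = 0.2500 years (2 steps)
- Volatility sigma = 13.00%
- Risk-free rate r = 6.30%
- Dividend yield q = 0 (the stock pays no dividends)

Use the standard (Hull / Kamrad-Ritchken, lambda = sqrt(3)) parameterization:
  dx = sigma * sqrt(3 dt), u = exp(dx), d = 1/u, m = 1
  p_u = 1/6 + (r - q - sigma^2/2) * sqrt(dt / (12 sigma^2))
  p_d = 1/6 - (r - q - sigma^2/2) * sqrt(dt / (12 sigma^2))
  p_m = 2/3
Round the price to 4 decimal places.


Answer: Price = V(0,0) = 0.1963

Derivation:
dt = T/N = 0.125000; dx = sigma*sqrt(3*dt) = 0.079608
u = exp(dx) = 1.082863; d = 1/u = 0.923478
p_u = 0.209493, p_m = 0.666667, p_d = 0.123840
Discount per step: exp(-r*dt) = 0.992156
Stock lattice S(k, j) with j the centered position index:
  k=0: S(0,+0) = 10.7000
  k=1: S(1,-1) = 9.8812; S(1,+0) = 10.7000; S(1,+1) = 11.5866
  k=2: S(2,-2) = 9.1251; S(2,-1) = 9.8812; S(2,+0) = 10.7000; S(2,+1) = 11.5866; S(2,+2) = 12.5467
Terminal payoffs V(N, j) = max(S_T - K, 0):
  V(2,-2) = 0.000000; V(2,-1) = 0.000000; V(2,+0) = 0.000000; V(2,+1) = 0.486634; V(2,+2) = 1.446736
Backward induction: V(k, j) = exp(-r*dt) * [p_u * V(k+1, j+1) + p_m * V(k+1, j) + p_d * V(k+1, j-1)]
  V(1,-1) = exp(-r*dt) * [p_u*0.000000 + p_m*0.000000 + p_d*0.000000] = 0.000000
  V(1,+0) = exp(-r*dt) * [p_u*0.486634 + p_m*0.000000 + p_d*0.000000] = 0.101147
  V(1,+1) = exp(-r*dt) * [p_u*1.446736 + p_m*0.486634 + p_d*0.000000] = 0.622582
  V(0,+0) = exp(-r*dt) * [p_u*0.622582 + p_m*0.101147 + p_d*0.000000] = 0.196306


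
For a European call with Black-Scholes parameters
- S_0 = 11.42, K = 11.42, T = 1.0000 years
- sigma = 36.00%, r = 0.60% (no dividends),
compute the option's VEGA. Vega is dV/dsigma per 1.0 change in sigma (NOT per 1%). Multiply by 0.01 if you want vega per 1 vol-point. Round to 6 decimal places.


Answer: Vega = 4.468661

Derivation:
d1 = 0.1966666667; d2 = -0.1633333333
phi(d1) = 0.3913013021; exp(-qT) = 1.0000000000; exp(-rT) = 0.9940179641
Vega = S * exp(-qT) * phi(d1) * sqrt(T) = 11.4200 * 1.0000000000 * 0.3913013021 * 1.0000000000 = 4.468661


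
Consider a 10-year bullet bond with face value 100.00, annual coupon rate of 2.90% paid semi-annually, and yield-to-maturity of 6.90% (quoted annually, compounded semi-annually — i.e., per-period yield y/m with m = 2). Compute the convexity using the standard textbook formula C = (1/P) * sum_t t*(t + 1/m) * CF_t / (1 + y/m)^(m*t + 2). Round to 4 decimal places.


Coupon per period c = face * coupon_rate / m = 1.450000
Periods per year m = 2; per-period yield y/m = 0.034500
Number of cashflows N = 20
Cashflows (t years, CF_t, discount factor 1/(1+y/m)^(m*t), PV):
  t = 0.5000: CF_t = 1.450000, DF = 0.966651, PV = 1.401643
  t = 1.0000: CF_t = 1.450000, DF = 0.934413, PV = 1.354899
  t = 1.5000: CF_t = 1.450000, DF = 0.903251, PV = 1.309714
  t = 2.0000: CF_t = 1.450000, DF = 0.873128, PV = 1.266036
  t = 2.5000: CF_t = 1.450000, DF = 0.844010, PV = 1.223814
  t = 3.0000: CF_t = 1.450000, DF = 0.815863, PV = 1.183001
  t = 3.5000: CF_t = 1.450000, DF = 0.788654, PV = 1.143548
  t = 4.0000: CF_t = 1.450000, DF = 0.762353, PV = 1.105412
  t = 4.5000: CF_t = 1.450000, DF = 0.736929, PV = 1.068547
  t = 5.0000: CF_t = 1.450000, DF = 0.712353, PV = 1.032911
  t = 5.5000: CF_t = 1.450000, DF = 0.688596, PV = 0.998464
  t = 6.0000: CF_t = 1.450000, DF = 0.665632, PV = 0.965166
  t = 6.5000: CF_t = 1.450000, DF = 0.643433, PV = 0.932978
  t = 7.0000: CF_t = 1.450000, DF = 0.621975, PV = 0.901864
  t = 7.5000: CF_t = 1.450000, DF = 0.601233, PV = 0.871787
  t = 8.0000: CF_t = 1.450000, DF = 0.581182, PV = 0.842714
  t = 8.5000: CF_t = 1.450000, DF = 0.561800, PV = 0.814610
  t = 9.0000: CF_t = 1.450000, DF = 0.543064, PV = 0.787443
  t = 9.5000: CF_t = 1.450000, DF = 0.524953, PV = 0.761182
  t = 10.0000: CF_t = 101.450000, DF = 0.507446, PV = 51.480428
Price P = sum_t PV_t = 71.446163
Convexity numerator sum_t t*(t + 1/m) * CF_t / (1+y/m)^(m*t + 2):
  t = 0.5000: term = 0.654857
  t = 1.0000: term = 1.899054
  t = 1.5000: term = 3.671443
  t = 2.0000: term = 5.915004
  t = 2.5000: term = 8.576613
  t = 3.0000: term = 11.606822
  t = 3.5000: term = 14.959655
  t = 4.0000: term = 18.592404
  t = 4.5000: term = 22.465448
  t = 5.0000: term = 26.542068
  t = 5.5000: term = 30.788286
  t = 6.0000: term = 35.172698
  t = 6.5000: term = 39.666326
  t = 7.0000: term = 44.242472
  t = 7.5000: term = 48.876583
  t = 8.0000: term = 53.546120
  t = 8.5000: term = 58.230435
  t = 9.0000: term = 62.910656
  t = 9.5000: term = 67.569579
  t = 10.0000: term = 5050.919657
Convexity = (1/P) * sum = 5606.806179 / 71.446163 = 78.475959

Answer: Convexity = 78.4760


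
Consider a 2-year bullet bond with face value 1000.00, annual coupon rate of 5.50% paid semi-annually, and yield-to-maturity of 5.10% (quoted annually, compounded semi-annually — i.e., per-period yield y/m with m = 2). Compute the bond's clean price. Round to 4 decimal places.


Answer: Price = 1007.5149

Derivation:
Coupon per period c = face * coupon_rate / m = 27.500000
Periods per year m = 2; per-period yield y/m = 0.025500
Number of cashflows N = 4
Cashflows (t years, CF_t, discount factor 1/(1+y/m)^(m*t), PV):
  t = 0.5000: CF_t = 27.500000, DF = 0.975134, PV = 26.816187
  t = 1.0000: CF_t = 27.500000, DF = 0.950886, PV = 26.149378
  t = 1.5000: CF_t = 27.500000, DF = 0.927242, PV = 25.499150
  t = 2.0000: CF_t = 1027.500000, DF = 0.904185, PV = 929.050180
Price P = sum_t PV_t = 1007.514895


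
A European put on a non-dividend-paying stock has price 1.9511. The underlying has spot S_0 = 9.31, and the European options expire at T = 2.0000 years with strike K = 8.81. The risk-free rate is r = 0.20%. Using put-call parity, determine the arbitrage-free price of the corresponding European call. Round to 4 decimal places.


Answer: Call price = 2.4863

Derivation:
Put-call parity: C - P = S_0 * exp(-qT) - K * exp(-rT).
S_0 * exp(-qT) = 9.3100 * 1.00000000 = 9.31000000
K * exp(-rT) = 8.8100 * 0.99600799 = 8.77483039
C = P + S*exp(-qT) - K*exp(-rT)
C = 1.9511 + 9.31000000 - 8.77483039 = 2.4863


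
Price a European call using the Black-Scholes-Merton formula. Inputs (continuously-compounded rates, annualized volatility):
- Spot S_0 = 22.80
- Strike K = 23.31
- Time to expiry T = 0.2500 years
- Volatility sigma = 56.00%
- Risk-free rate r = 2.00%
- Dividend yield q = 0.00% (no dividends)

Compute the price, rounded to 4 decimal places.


d1 = (ln(S/K) + (r - q + 0.5*sigma^2) * T) / (sigma * sqrt(T)) = 0.07885030
d2 = d1 - sigma * sqrt(T) = -0.20114970
exp(-rT) = 0.99501248; exp(-qT) = 1.00000000
C = S_0 * exp(-qT) * N(d1) - K * exp(-rT) * N(d2)
N(d1) = 0.53142415; N(d2) = 0.42029076
C = 22.8000 * 1.00000000 * 0.53142415 - 23.3100 * 0.99501248 * 0.42029076 = 2.3684

Answer: Price = 2.3684


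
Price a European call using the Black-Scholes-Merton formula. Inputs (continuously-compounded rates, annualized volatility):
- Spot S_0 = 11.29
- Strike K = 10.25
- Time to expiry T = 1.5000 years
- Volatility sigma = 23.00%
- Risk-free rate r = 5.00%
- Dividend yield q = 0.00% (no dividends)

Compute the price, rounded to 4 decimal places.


Answer: Price = 2.2629

Derivation:
d1 = (ln(S/K) + (r - q + 0.5*sigma^2) * T) / (sigma * sqrt(T)) = 0.75016395
d2 = d1 - sigma * sqrt(T) = 0.46847263
exp(-rT) = 0.92774349; exp(-qT) = 1.00000000
C = S_0 * exp(-qT) * N(d1) - K * exp(-rT) * N(d2)
N(d1) = 0.77342201; N(d2) = 0.68027668
C = 11.2900 * 1.00000000 * 0.77342201 - 10.2500 * 0.92774349 * 0.68027668 = 2.2629


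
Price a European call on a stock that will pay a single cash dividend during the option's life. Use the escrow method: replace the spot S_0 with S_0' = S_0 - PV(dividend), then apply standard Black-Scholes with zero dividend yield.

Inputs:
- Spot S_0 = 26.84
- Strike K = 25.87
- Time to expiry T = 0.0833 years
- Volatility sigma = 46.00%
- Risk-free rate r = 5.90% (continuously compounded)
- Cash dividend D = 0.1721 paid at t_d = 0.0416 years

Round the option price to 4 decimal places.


PV(D) = D * exp(-r * t_d) = 0.1721 * 0.99754861 = 0.17167812
S_0' = S_0 - PV(D) = 26.8400 - 0.17167812 = 26.66832188
d1 = (ln(S_0'/K) + (r + sigma^2/2)*T) / (sigma*sqrt(T)) = 0.33232095
d2 = d1 - sigma*sqrt(T) = 0.19955695
exp(-rT) = 0.99509736
N(d1) = 0.63017654; N(d2) = 0.57908645
C = S_0' * N(d1) - K * exp(-rT) * N(d2) = 26.66832188 * 0.63017654 - 25.8700 * 0.99509736 * 0.57908645 = 1.8982

Answer: Price = 1.8982


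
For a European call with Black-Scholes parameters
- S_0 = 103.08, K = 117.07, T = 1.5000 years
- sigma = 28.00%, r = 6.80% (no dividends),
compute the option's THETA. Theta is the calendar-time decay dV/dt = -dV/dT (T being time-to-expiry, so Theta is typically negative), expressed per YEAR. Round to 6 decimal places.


d1 = 0.0977852031; d2 = -0.2451433608
phi(d1) = 0.3970395003; exp(-qT) = 1.0000000000; exp(-rT) = 0.9030295517
Theta = -S*exp(-qT)*phi(d1)*sigma/(2*sqrt(T)) - r*K*exp(-rT)*N(d2) + q*S*exp(-qT)*N(d1)
N(d1) = 0.5389485714; N(d2) = 0.4031727149; sqrt(T) = 1.2247448714
Term 1 = -103.0800 * 1.0000000000 * 0.3970395003 * 0.2800 / (2 * 1.2247448714) = -4.6783265401
Term 2 = -0.0680 * 117.0700 * 0.9030295517 * 0.4031727149 = -2.8983286313
Term 3 = 0 (no dividend yield, q = 0)
Theta = -4.6783265401 + (-2.8983286313) + (0.0000000000) = -7.576655

Answer: Theta = -7.576655


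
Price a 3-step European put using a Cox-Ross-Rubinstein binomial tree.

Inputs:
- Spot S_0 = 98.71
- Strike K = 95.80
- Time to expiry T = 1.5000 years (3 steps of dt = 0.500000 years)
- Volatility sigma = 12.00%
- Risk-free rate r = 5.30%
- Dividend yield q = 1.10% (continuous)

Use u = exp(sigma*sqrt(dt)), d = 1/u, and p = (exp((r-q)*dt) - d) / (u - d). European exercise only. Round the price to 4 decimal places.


dt = T/N = 0.500000
u = exp(sigma*sqrt(dt)) = 1.088557; d = 1/u = 0.918647
p = (exp((r-q)*dt) - d) / (u - d) = 0.603702
Discount per step: exp(-r*dt) = 0.973848
Stock lattice S(k, i) with i counting down-moves:
  k=0: S(0,0) = 98.7100
  k=1: S(1,0) = 107.4514; S(1,1) = 90.6797
  k=2: S(2,0) = 116.9670; S(2,1) = 98.7100; S(2,2) = 83.3027
  k=3: S(3,0) = 127.3252; S(3,1) = 107.4514; S(3,2) = 90.6797; S(3,3) = 76.5258
Terminal payoffs V(N, i) = max(K - S_T, 0):
  V(3,0) = 0.000000; V(3,1) = 0.000000; V(3,2) = 5.120307; V(3,3) = 19.274209
Backward induction: V(k, i) = exp(-r*dt) * [p * V(k+1, i) + (1-p) * V(k+1, i+1)].
  V(2,0) = exp(-r*dt) * [p*0.000000 + (1-p)*0.000000] = 0.000000
  V(2,1) = exp(-r*dt) * [p*0.000000 + (1-p)*5.120307] = 1.976102
  V(2,2) = exp(-r*dt) * [p*5.120307 + (1-p)*19.274209] = 10.448877
  V(1,0) = exp(-r*dt) * [p*0.000000 + (1-p)*1.976102] = 0.762646
  V(1,1) = exp(-r*dt) * [p*1.976102 + (1-p)*10.448877] = 5.194358
  V(0,0) = exp(-r*dt) * [p*0.762646 + (1-p)*5.194358] = 2.453051

Answer: Price = V(0,0) = 2.4531


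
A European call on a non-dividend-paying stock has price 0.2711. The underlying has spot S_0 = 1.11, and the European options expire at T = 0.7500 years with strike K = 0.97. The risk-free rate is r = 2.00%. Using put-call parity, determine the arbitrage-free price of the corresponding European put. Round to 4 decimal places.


Answer: Put price = 0.1167

Derivation:
Put-call parity: C - P = S_0 * exp(-qT) - K * exp(-rT).
S_0 * exp(-qT) = 1.1100 * 1.00000000 = 1.11000000
K * exp(-rT) = 0.9700 * 0.98511194 = 0.95555858
P = C - S*exp(-qT) + K*exp(-rT)
P = 0.2711 - 1.11000000 + 0.95555858 = 0.1167


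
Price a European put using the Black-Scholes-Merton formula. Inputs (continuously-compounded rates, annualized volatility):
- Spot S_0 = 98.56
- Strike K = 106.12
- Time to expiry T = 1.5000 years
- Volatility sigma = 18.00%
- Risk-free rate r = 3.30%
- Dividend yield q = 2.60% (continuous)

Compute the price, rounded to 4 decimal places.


d1 = (ln(S/K) + (r - q + 0.5*sigma^2) * T) / (sigma * sqrt(T)) = -0.17738402
d2 = d1 - sigma * sqrt(T) = -0.39783809
exp(-rT) = 0.95170516; exp(-qT) = 0.96175071
P = K * exp(-rT) * N(-d2) - S_0 * exp(-qT) * N(-d1)
N(-d1) = 0.57039662; N(-d2) = 0.65462523
P = 106.1200 * 0.95170516 * 0.65462523 - 98.5600 * 0.96175071 * 0.57039662 = 12.0459

Answer: Price = 12.0459


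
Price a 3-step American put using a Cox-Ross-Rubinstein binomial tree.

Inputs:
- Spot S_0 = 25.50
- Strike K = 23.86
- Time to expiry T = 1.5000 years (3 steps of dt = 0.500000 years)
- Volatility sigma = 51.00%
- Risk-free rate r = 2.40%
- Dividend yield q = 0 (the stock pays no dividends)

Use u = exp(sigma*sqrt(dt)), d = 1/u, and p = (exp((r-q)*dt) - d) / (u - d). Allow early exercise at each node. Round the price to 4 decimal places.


dt = T/N = 0.500000
u = exp(sigma*sqrt(dt)) = 1.434225; d = 1/u = 0.697241
p = (exp((r-q)*dt) - d) / (u - d) = 0.427189
Discount per step: exp(-r*dt) = 0.988072
Stock lattice S(k, i) with i counting down-moves:
  k=0: S(0,0) = 25.5000
  k=1: S(1,0) = 36.5727; S(1,1) = 17.7796
  k=2: S(2,0) = 52.4535; S(2,1) = 25.5000; S(2,2) = 12.3967
  k=3: S(3,0) = 75.2301; S(3,1) = 36.5727; S(3,2) = 17.7796; S(3,3) = 8.6435
Terminal payoffs V(N, i) = max(K - S_T, 0):
  V(3,0) = 0.000000; V(3,1) = 0.000000; V(3,2) = 6.080360; V(3,3) = 15.216522
Backward induction: V(k, i) = exp(-r*dt) * [p * V(k+1, i) + (1-p) * V(k+1, i+1)]; then take max(V_cont, immediate exercise) for American.
  V(2,0) = exp(-r*dt) * [p*0.000000 + (1-p)*0.000000] = 0.000000; exercise = 0.000000; V(2,0) = max -> 0.000000
  V(2,1) = exp(-r*dt) * [p*0.000000 + (1-p)*6.080360] = 3.441352; exercise = 0.000000; V(2,1) = max -> 3.441352
  V(2,2) = exp(-r*dt) * [p*6.080360 + (1-p)*15.216522] = 11.178701; exercise = 11.463310; V(2,2) = max -> 11.463310
  V(1,0) = exp(-r*dt) * [p*0.000000 + (1-p)*3.441352] = 1.947730; exercise = 0.000000; V(1,0) = max -> 1.947730
  V(1,1) = exp(-r*dt) * [p*3.441352 + (1-p)*11.463310] = 7.940556; exercise = 6.080360; V(1,1) = max -> 7.940556
  V(0,0) = exp(-r*dt) * [p*1.947730 + (1-p)*7.940556] = 5.316306; exercise = 0.000000; V(0,0) = max -> 5.316306

Answer: Price = V(0,0) = 5.3163


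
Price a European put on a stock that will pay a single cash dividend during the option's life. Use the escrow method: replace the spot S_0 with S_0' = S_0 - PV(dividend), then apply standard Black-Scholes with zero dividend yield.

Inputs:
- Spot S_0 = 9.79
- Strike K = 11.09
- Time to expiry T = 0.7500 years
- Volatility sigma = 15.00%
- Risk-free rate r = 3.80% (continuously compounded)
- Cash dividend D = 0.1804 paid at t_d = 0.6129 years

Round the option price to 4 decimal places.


PV(D) = D * exp(-r * t_d) = 0.1804 * 0.97697892 = 0.17624700
S_0' = S_0 - PV(D) = 9.7900 - 0.17624700 = 9.61375300
d1 = (ln(S_0'/K) + (r + sigma^2/2)*T) / (sigma*sqrt(T)) = -0.81530806
d2 = d1 - sigma*sqrt(T) = -0.94521187
exp(-rT) = 0.97190229
N(-d1) = 0.79255200; N(-d2) = 0.82772464
P = K * exp(-rT) * N(-d2) - S_0' * N(-d1) = 11.0900 * 0.97190229 * 0.82772464 - 9.61375300 * 0.79255200 = 1.3021

Answer: Price = 1.3021


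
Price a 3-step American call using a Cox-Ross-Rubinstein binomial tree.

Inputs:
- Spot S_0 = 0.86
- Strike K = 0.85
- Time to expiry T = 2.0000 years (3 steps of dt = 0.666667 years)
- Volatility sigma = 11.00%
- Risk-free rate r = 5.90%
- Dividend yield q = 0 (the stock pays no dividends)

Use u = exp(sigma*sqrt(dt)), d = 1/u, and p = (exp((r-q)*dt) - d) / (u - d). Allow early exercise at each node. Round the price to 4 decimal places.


dt = T/N = 0.666667
u = exp(sigma*sqrt(dt)) = 1.093971; d = 1/u = 0.914101
p = (exp((r-q)*dt) - d) / (u - d) = 0.700594
Discount per step: exp(-r*dt) = 0.961430
Stock lattice S(k, i) with i counting down-moves:
  k=0: S(0,0) = 0.8600
  k=1: S(1,0) = 0.9408; S(1,1) = 0.7861
  k=2: S(2,0) = 1.0292; S(2,1) = 0.8600; S(2,2) = 0.7186
  k=3: S(3,0) = 1.1259; S(3,1) = 0.9408; S(3,2) = 0.7861; S(3,3) = 0.6569
Terminal payoffs V(N, i) = max(S_T - K, 0):
  V(3,0) = 0.275943; V(3,1) = 0.090815; V(3,2) = 0.000000; V(3,3) = 0.000000
Backward induction: V(k, i) = exp(-r*dt) * [p * V(k+1, i) + (1-p) * V(k+1, i+1)]; then take max(V_cont, immediate exercise) for American.
  V(2,0) = exp(-r*dt) * [p*0.275943 + (1-p)*0.090815] = 0.212010; exercise = 0.179225; V(2,0) = max -> 0.212010
  V(2,1) = exp(-r*dt) * [p*0.090815 + (1-p)*0.000000] = 0.061171; exercise = 0.010000; V(2,1) = max -> 0.061171
  V(2,2) = exp(-r*dt) * [p*0.000000 + (1-p)*0.000000] = 0.000000; exercise = 0.000000; V(2,2) = max -> 0.000000
  V(1,0) = exp(-r*dt) * [p*0.212010 + (1-p)*0.061171] = 0.160412; exercise = 0.090815; V(1,0) = max -> 0.160412
  V(1,1) = exp(-r*dt) * [p*0.061171 + (1-p)*0.000000] = 0.041203; exercise = 0.000000; V(1,1) = max -> 0.041203
  V(0,0) = exp(-r*dt) * [p*0.160412 + (1-p)*0.041203] = 0.119910; exercise = 0.010000; V(0,0) = max -> 0.119910

Answer: Price = V(0,0) = 0.1199


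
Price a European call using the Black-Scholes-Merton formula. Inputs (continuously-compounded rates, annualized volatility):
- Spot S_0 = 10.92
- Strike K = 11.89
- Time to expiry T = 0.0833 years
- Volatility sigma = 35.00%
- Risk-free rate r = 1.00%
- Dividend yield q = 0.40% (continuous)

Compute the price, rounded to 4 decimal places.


d1 = (ln(S/K) + (r - q + 0.5*sigma^2) * T) / (sigma * sqrt(T)) = -0.78700153
d2 = d1 - sigma * sqrt(T) = -0.88801761
exp(-rT) = 0.99916735; exp(-qT) = 0.99966686
C = S_0 * exp(-qT) * N(d1) - K * exp(-rT) * N(d2)
N(d1) = 0.21564049; N(d2) = 0.18726564
C = 10.9200 * 0.99966686 * 0.21564049 - 11.8900 * 0.99916735 * 0.18726564 = 0.1293

Answer: Price = 0.1293


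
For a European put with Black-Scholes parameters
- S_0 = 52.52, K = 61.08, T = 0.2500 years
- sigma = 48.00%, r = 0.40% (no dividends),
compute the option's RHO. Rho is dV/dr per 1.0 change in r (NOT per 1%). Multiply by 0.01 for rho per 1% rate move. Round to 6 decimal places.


d1 = -0.5049601288; d2 = -0.7449601288
phi(d1) = 0.3511889438; exp(-qT) = 1.0000000000; exp(-rT) = 0.9990004998
N(-d2) = 0.7718520882
Rho = -K*T*exp(-rT)*N(-d2) = -61.0800 * 0.2500 * 0.9990004998 * 0.7718520882 = -11.774401

Answer: Rho = -11.774401


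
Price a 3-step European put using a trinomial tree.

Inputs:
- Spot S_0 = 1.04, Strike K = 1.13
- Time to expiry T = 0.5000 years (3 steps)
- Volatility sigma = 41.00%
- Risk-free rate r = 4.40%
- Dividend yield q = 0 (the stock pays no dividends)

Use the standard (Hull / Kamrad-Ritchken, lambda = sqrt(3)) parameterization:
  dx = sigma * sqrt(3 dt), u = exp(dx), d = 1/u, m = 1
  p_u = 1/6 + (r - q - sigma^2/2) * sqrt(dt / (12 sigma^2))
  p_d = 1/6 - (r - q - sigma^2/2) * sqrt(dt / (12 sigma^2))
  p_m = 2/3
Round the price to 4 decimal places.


dt = T/N = 0.166667; dx = sigma*sqrt(3*dt) = 0.289914
u = exp(dx) = 1.336312; d = 1/u = 0.748328
p_u = 0.155155, p_m = 0.666667, p_d = 0.178179
Discount per step: exp(-r*dt) = 0.992693
Stock lattice S(k, j) with j the centered position index:
  k=0: S(0,+0) = 1.0400
  k=1: S(1,-1) = 0.7783; S(1,+0) = 1.0400; S(1,+1) = 1.3898
  k=2: S(2,-2) = 0.5824; S(2,-1) = 0.7783; S(2,+0) = 1.0400; S(2,+1) = 1.3898; S(2,+2) = 1.8572
  k=3: S(3,-3) = 0.4358; S(3,-2) = 0.5824; S(3,-1) = 0.7783; S(3,+0) = 1.0400; S(3,+1) = 1.3898; S(3,+2) = 1.8572; S(3,+3) = 2.4817
Terminal payoffs V(N, j) = max(K - S_T, 0):
  V(3,-3) = 0.694178; V(3,-2) = 0.547605; V(3,-1) = 0.351739; V(3,+0) = 0.090000; V(3,+1) = 0.000000; V(3,+2) = 0.000000; V(3,+3) = 0.000000
Backward induction: V(k, j) = exp(-r*dt) * [p_u * V(k+1, j+1) + p_m * V(k+1, j) + p_d * V(k+1, j-1)]
  V(2,-2) = exp(-r*dt) * [p_u*0.351739 + p_m*0.547605 + p_d*0.694178] = 0.539362
  V(2,-1) = exp(-r*dt) * [p_u*0.090000 + p_m*0.351739 + p_d*0.547605] = 0.343500
  V(2,+0) = exp(-r*dt) * [p_u*0.000000 + p_m*0.090000 + p_d*0.351739] = 0.121776
  V(2,+1) = exp(-r*dt) * [p_u*0.000000 + p_m*0.000000 + p_d*0.090000] = 0.015919
  V(2,+2) = exp(-r*dt) * [p_u*0.000000 + p_m*0.000000 + p_d*0.000000] = 0.000000
  V(1,-1) = exp(-r*dt) * [p_u*0.121776 + p_m*0.343500 + p_d*0.539362] = 0.341483
  V(1,+0) = exp(-r*dt) * [p_u*0.015919 + p_m*0.121776 + p_d*0.343500] = 0.143800
  V(1,+1) = exp(-r*dt) * [p_u*0.000000 + p_m*0.015919 + p_d*0.121776] = 0.032074
  V(0,+0) = exp(-r*dt) * [p_u*0.032074 + p_m*0.143800 + p_d*0.341483] = 0.160507

Answer: Price = V(0,0) = 0.1605
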